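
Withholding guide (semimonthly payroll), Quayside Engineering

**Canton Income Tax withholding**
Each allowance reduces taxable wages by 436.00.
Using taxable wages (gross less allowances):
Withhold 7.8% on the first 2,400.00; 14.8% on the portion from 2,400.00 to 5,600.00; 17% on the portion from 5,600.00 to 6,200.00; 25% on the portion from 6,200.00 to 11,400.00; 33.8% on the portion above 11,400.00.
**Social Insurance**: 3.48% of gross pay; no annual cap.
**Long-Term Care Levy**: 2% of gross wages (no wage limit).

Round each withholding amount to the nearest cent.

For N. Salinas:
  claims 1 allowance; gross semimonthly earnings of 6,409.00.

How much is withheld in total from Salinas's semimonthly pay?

Canton Income Tax: taxable = 6,409.00 − 1×436.00 = 5,973.00
  660.80 + 17% × (5,973.00 − 5,600.00) = 660.80 + 17% × 373.00 = 724.21
Social Insurance: 3.48% × 6,409.00 = 223.03
Long-Term Care Levy: 2% × 6,409.00 = 128.18
Total: 724.21 + 223.03 + 128.18 = 1,075.42

1,075.42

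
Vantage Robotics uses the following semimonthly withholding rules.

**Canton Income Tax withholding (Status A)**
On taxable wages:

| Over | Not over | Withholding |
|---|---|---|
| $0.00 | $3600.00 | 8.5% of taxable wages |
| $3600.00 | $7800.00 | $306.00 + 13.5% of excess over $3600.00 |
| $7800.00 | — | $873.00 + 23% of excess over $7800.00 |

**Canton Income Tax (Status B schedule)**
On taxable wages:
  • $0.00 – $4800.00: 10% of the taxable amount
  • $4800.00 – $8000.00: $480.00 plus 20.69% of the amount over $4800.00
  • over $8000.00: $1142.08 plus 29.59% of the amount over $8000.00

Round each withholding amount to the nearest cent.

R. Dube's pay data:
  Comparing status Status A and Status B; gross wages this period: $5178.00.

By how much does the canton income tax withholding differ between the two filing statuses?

Canton Income Tax (Status A): taxable = $5178.00
  $306.00 + 13.5% × ($5178.00 − $3600.00) = $306.00 + 13.5% × $1578.00 = $519.03
Canton Income Tax (Status B): taxable = $5178.00
  $480.00 + 20.69% × ($5178.00 − $4800.00) = $480.00 + 20.69% × $378.00 = $558.21
Difference: |$519.03 − $558.21| = $39.18 (higher under Status B)

$39.18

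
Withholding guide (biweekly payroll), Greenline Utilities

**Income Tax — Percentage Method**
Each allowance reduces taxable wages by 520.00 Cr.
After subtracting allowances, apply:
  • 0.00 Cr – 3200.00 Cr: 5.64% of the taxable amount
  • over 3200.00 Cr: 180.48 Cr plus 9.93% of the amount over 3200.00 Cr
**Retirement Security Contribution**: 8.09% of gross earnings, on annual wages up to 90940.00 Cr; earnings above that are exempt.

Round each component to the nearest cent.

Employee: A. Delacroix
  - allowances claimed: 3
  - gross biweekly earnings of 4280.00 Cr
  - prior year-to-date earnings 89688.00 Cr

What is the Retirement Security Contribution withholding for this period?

101.29 Cr

Retirement Security Contribution: cap 90940.00 Cr − YTD 89688.00 Cr = 1252.00 Cr subject; 8.09% × 1252.00 Cr = 101.29 Cr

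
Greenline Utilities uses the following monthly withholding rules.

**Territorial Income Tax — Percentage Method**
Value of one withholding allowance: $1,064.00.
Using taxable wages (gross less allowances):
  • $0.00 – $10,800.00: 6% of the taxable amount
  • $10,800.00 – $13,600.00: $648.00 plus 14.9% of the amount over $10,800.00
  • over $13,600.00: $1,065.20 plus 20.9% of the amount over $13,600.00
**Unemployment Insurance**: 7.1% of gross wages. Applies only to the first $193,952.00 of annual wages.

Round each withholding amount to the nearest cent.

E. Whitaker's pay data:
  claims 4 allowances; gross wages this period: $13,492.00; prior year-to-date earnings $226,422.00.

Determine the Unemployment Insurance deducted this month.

Unemployment Insurance: YTD $226,422.00 ≥ cap $193,952.00 → $0.00

$0.00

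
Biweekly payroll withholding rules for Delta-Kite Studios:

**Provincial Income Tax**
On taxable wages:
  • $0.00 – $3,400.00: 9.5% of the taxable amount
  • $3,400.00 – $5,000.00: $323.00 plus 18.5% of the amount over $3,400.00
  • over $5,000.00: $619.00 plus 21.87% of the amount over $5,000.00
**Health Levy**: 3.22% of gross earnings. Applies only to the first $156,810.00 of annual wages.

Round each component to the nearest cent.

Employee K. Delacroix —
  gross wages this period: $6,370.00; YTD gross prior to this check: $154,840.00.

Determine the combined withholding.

Provincial Income Tax: taxable = $6,370.00
  $619.00 + 21.87% × ($6,370.00 − $5,000.00) = $619.00 + 21.87% × $1,370.00 = $918.62
Health Levy: cap $156,810.00 − YTD $154,840.00 = $1,970.00 subject; 3.22% × $1,970.00 = $63.43
Total: $918.62 + $63.43 = $982.05

$982.05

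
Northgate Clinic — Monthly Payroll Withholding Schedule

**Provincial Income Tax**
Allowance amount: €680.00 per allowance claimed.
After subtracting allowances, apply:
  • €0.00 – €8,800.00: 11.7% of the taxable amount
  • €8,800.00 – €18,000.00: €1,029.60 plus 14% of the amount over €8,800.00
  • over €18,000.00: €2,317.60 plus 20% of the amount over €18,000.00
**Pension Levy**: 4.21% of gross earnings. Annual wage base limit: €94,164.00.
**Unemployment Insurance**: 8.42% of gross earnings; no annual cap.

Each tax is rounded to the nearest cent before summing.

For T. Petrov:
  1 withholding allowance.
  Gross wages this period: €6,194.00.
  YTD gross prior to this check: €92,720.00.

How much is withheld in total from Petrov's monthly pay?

€1,227.46

Provincial Income Tax: taxable = €6,194.00 − 1×€680.00 = €5,514.00
  11.7% × €5,514.00 = €645.14
Pension Levy: cap €94,164.00 − YTD €92,720.00 = €1,444.00 subject; 4.21% × €1,444.00 = €60.79
Unemployment Insurance: 8.42% × €6,194.00 = €521.53
Total: €645.14 + €60.79 + €521.53 = €1,227.46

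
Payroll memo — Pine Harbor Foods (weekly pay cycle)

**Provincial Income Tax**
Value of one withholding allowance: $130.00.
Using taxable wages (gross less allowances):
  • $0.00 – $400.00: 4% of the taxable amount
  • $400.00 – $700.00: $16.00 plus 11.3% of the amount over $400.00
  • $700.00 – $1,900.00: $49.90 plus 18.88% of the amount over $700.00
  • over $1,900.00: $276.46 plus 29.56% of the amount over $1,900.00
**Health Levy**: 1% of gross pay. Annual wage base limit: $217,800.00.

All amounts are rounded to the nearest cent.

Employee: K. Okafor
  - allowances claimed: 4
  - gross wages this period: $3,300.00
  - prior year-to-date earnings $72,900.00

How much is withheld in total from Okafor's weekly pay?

Provincial Income Tax: taxable = $3,300.00 − 4×$130.00 = $2,780.00
  $276.46 + 29.56% × ($2,780.00 − $1,900.00) = $276.46 + 29.56% × $880.00 = $536.59
Health Levy: 1% × $3,300.00 = $33.00
Total: $536.59 + $33.00 = $569.59

$569.59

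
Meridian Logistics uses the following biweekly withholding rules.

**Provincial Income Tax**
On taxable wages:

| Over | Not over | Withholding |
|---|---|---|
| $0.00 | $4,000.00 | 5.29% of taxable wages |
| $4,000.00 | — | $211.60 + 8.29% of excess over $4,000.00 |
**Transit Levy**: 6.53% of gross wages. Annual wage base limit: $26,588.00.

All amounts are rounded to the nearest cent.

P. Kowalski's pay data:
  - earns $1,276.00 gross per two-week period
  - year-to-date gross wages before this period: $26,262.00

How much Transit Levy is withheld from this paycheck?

$21.29

Transit Levy: cap $26,588.00 − YTD $26,262.00 = $326.00 subject; 6.53% × $326.00 = $21.29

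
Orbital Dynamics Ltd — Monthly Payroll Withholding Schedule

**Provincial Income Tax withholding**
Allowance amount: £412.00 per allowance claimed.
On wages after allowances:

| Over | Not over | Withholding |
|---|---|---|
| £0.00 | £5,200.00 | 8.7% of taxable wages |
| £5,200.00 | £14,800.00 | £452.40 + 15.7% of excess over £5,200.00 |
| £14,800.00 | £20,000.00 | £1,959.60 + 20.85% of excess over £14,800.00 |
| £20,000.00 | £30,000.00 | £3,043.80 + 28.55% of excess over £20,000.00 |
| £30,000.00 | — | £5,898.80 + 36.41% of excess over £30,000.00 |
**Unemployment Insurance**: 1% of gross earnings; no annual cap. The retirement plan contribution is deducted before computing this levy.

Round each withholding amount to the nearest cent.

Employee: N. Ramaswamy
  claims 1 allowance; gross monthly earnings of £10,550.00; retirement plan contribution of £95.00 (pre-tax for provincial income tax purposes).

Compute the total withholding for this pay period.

Provincial Income Tax: taxable = £10,550.00 − £95.00 − 1×£412.00 = £10,043.00
  £452.40 + 15.7% × (£10,043.00 − £5,200.00) = £452.40 + 15.7% × £4,843.00 = £1,212.75
Unemployment Insurance: 1% × £10,455.00 = £104.55
Total: £1,212.75 + £104.55 = £1,317.30

£1,317.30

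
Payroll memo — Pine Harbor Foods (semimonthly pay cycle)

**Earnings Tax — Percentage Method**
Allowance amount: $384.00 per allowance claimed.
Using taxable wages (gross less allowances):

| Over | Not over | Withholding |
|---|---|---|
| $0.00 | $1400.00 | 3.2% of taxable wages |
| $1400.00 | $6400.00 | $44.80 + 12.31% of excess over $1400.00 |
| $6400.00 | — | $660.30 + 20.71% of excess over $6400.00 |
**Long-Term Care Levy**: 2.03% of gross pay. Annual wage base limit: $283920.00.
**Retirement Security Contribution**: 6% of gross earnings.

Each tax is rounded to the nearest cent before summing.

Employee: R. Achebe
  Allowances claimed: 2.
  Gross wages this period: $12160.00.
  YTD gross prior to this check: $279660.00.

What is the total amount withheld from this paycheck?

Earnings Tax: taxable = $12160.00 − 2×$384.00 = $11392.00
  $660.30 + 20.71% × ($11392.00 − $6400.00) = $660.30 + 20.71% × $4992.00 = $1694.14
Long-Term Care Levy: cap $283920.00 − YTD $279660.00 = $4260.00 subject; 2.03% × $4260.00 = $86.48
Retirement Security Contribution: 6% × $12160.00 = $729.60
Total: $1694.14 + $86.48 + $729.60 = $2510.22

$2510.22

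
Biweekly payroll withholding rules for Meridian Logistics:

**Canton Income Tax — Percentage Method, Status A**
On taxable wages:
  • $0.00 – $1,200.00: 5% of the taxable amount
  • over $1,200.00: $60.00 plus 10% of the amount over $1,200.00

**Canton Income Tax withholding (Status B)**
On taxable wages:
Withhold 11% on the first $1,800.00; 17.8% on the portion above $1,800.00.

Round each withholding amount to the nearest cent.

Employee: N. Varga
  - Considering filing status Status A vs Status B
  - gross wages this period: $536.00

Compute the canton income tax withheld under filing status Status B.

Canton Income Tax (Status B): taxable = $536.00
  11% × $536.00 = $58.96

$58.96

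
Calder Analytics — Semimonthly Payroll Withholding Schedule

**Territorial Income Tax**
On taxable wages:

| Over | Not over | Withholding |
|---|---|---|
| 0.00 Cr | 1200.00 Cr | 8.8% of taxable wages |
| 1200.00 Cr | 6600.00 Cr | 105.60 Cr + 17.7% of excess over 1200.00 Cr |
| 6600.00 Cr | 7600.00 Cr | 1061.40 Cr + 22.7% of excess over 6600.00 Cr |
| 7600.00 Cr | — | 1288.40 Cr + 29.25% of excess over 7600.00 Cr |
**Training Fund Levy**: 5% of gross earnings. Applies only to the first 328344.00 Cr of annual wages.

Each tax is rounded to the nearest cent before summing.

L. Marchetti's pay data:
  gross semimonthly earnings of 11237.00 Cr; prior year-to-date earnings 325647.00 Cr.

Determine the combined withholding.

Territorial Income Tax: taxable = 11237.00 Cr
  1288.40 Cr + 29.25% × (11237.00 Cr − 7600.00 Cr) = 1288.40 Cr + 29.25% × 3637.00 Cr = 2352.22 Cr
Training Fund Levy: cap 328344.00 Cr − YTD 325647.00 Cr = 2697.00 Cr subject; 5% × 2697.00 Cr = 134.85 Cr
Total: 2352.22 Cr + 134.85 Cr = 2487.07 Cr

2487.07 Cr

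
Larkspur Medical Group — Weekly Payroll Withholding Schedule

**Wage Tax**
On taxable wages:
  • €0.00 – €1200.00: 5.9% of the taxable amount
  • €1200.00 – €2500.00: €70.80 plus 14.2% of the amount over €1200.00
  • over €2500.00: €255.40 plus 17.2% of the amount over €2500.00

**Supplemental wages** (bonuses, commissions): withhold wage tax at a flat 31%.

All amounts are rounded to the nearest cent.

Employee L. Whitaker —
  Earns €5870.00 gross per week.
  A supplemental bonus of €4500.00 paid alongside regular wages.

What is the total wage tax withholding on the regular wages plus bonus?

Wage Tax: taxable = €5870.00
  €255.40 + 17.2% × (€5870.00 − €2500.00) = €255.40 + 17.2% × €3370.00 = €835.04
Supplemental (31% flat on bonus): 31% × €4500.00 = €1395.00
Total wage tax: €835.04 + €1395.00 = €2230.04

€2230.04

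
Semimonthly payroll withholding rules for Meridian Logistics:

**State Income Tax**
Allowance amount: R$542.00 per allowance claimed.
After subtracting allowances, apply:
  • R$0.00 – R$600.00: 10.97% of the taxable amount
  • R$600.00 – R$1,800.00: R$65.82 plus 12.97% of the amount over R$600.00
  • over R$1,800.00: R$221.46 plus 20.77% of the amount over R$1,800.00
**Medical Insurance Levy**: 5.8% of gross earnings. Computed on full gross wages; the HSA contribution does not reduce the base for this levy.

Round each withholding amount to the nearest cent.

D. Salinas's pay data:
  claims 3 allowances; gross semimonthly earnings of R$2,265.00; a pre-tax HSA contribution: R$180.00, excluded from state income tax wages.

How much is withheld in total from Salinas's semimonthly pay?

State Income Tax: taxable = R$2,265.00 − R$180.00 − 3×R$542.00 = R$459.00
  10.97% × R$459.00 = R$50.35
Medical Insurance Levy: 5.8% × R$2,265.00 = R$131.37
Total: R$50.35 + R$131.37 = R$181.72

R$181.72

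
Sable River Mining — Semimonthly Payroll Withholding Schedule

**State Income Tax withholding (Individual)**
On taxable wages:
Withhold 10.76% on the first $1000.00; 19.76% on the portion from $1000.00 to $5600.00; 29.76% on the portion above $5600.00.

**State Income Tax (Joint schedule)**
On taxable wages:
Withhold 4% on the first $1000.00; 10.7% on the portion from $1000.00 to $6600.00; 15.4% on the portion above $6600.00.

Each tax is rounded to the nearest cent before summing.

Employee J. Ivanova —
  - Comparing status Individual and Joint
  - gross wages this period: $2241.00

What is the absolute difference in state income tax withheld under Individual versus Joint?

$180.03

State Income Tax (Individual): taxable = $2241.00
  $107.60 + 19.76% × ($2241.00 − $1000.00) = $107.60 + 19.76% × $1241.00 = $352.82
State Income Tax (Joint): taxable = $2241.00
  $40.00 + 10.7% × ($2241.00 − $1000.00) = $40.00 + 10.7% × $1241.00 = $172.79
Difference: |$352.82 − $172.79| = $180.03 (higher under Individual)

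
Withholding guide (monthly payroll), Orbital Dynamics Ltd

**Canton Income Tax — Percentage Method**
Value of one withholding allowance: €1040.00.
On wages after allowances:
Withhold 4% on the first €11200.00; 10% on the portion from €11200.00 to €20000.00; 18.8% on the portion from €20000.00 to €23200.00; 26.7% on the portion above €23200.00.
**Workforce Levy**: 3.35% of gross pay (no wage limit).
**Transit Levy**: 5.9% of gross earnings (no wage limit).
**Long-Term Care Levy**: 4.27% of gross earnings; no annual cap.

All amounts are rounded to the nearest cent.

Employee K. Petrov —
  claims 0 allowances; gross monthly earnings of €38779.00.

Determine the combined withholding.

€11332.11

Canton Income Tax: taxable = €38779.00
  €1929.60 + 26.7% × (€38779.00 − €23200.00) = €1929.60 + 26.7% × €15579.00 = €6089.19
Workforce Levy: 3.35% × €38779.00 = €1299.10
Transit Levy: 5.9% × €38779.00 = €2287.96
Long-Term Care Levy: 4.27% × €38779.00 = €1655.86
Total: €6089.19 + €1299.10 + €2287.96 + €1655.86 = €11332.11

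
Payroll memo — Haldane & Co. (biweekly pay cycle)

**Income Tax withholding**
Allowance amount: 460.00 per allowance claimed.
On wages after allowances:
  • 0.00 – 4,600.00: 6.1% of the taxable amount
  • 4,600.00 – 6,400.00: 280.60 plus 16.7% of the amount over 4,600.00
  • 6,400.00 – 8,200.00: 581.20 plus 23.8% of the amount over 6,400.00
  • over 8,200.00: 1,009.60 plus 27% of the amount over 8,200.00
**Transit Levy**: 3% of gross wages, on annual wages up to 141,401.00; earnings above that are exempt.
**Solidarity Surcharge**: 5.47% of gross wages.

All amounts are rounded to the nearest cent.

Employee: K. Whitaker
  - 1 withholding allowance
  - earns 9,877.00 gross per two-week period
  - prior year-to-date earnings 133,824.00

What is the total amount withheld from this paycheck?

Income Tax: taxable = 9,877.00 − 1×460.00 = 9,417.00
  1,009.60 + 27% × (9,417.00 − 8,200.00) = 1,009.60 + 27% × 1,217.00 = 1,338.19
Transit Levy: cap 141,401.00 − YTD 133,824.00 = 7,577.00 subject; 3% × 7,577.00 = 227.31
Solidarity Surcharge: 5.47% × 9,877.00 = 540.27
Total: 1,338.19 + 227.31 + 540.27 = 2,105.77

2,105.77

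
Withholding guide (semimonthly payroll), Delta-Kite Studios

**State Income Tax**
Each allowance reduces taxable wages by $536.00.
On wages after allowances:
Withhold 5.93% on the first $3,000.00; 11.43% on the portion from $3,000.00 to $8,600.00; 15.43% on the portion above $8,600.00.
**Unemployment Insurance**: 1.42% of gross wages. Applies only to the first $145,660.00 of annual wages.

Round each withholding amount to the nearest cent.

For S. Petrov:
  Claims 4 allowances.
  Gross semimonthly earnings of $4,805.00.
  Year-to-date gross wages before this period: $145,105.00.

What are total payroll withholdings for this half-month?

$165.68

State Income Tax: taxable = $4,805.00 − 4×$536.00 = $2,661.00
  5.93% × $2,661.00 = $157.80
Unemployment Insurance: cap $145,660.00 − YTD $145,105.00 = $555.00 subject; 1.42% × $555.00 = $7.88
Total: $157.80 + $7.88 = $165.68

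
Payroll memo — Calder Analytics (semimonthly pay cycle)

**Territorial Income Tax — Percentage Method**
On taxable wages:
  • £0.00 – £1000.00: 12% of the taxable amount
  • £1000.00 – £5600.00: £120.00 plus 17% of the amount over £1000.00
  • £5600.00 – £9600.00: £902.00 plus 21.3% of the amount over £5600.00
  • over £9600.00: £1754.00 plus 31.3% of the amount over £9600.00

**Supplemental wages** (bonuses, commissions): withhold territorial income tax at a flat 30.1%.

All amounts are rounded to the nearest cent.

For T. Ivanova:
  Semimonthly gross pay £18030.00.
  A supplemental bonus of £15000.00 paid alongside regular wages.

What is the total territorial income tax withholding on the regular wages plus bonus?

Territorial Income Tax: taxable = £18030.00
  £1754.00 + 31.3% × (£18030.00 − £9600.00) = £1754.00 + 31.3% × £8430.00 = £4392.59
Supplemental (30.1% flat on bonus): 30.1% × £15000.00 = £4515.00
Total territorial income tax: £4392.59 + £4515.00 = £8907.59

£8907.59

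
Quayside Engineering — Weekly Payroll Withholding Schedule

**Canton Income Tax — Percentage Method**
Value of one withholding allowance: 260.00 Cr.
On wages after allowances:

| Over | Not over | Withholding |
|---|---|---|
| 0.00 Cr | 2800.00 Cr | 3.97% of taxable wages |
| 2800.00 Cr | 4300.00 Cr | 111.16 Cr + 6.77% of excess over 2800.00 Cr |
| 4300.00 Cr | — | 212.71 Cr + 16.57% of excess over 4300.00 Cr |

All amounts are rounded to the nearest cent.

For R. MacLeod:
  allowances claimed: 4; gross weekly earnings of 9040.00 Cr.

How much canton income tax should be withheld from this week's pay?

Canton Income Tax: taxable = 9040.00 Cr − 4×260.00 Cr = 8000.00 Cr
  212.71 Cr + 16.57% × (8000.00 Cr − 4300.00 Cr) = 212.71 Cr + 16.57% × 3700.00 Cr = 825.80 Cr

825.80 Cr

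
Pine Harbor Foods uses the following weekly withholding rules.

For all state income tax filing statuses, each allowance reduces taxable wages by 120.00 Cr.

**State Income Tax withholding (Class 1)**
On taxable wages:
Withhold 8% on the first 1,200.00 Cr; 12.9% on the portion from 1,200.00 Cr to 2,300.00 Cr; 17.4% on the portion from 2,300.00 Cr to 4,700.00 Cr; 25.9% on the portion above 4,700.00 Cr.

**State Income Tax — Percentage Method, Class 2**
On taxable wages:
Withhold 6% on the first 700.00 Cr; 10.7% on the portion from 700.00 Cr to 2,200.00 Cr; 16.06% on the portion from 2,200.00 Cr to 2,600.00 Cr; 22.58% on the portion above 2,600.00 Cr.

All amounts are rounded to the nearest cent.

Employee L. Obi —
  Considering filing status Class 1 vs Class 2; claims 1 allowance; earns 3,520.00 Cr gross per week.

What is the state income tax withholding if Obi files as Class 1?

State Income Tax (Class 1): taxable = 3,520.00 Cr − 1×120.00 Cr = 3,400.00 Cr
  237.90 Cr + 17.4% × (3,400.00 Cr − 2,300.00 Cr) = 237.90 Cr + 17.4% × 1,100.00 Cr = 429.30 Cr

429.30 Cr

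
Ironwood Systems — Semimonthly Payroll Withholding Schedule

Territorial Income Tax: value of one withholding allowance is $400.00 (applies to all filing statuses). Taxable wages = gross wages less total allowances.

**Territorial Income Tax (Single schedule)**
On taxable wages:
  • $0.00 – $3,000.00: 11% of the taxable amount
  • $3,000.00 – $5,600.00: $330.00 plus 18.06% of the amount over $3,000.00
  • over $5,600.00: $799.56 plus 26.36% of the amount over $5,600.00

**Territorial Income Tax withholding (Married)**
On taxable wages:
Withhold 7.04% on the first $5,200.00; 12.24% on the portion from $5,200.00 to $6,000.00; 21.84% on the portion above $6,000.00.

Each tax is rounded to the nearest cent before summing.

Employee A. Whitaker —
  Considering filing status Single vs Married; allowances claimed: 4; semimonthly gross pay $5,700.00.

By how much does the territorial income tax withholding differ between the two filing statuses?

Territorial Income Tax (Single): taxable = $5,700.00 − 4×$400.00 = $4,100.00
  $330.00 + 18.06% × ($4,100.00 − $3,000.00) = $330.00 + 18.06% × $1,100.00 = $528.66
Territorial Income Tax (Married): taxable = $5,700.00 − 4×$400.00 = $4,100.00
  7.04% × $4,100.00 = $288.64
Difference: |$528.66 − $288.64| = $240.02 (higher under Single)

$240.02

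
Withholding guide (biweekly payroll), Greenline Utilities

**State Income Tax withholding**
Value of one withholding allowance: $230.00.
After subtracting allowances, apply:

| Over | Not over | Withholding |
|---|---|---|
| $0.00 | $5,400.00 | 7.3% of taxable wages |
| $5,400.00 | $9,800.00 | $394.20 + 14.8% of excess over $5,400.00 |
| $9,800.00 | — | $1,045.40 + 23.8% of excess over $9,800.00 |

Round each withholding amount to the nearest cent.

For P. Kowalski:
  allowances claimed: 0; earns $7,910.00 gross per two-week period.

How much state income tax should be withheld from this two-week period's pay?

$765.68

State Income Tax: taxable = $7,910.00
  $394.20 + 14.8% × ($7,910.00 − $5,400.00) = $394.20 + 14.8% × $2,510.00 = $765.68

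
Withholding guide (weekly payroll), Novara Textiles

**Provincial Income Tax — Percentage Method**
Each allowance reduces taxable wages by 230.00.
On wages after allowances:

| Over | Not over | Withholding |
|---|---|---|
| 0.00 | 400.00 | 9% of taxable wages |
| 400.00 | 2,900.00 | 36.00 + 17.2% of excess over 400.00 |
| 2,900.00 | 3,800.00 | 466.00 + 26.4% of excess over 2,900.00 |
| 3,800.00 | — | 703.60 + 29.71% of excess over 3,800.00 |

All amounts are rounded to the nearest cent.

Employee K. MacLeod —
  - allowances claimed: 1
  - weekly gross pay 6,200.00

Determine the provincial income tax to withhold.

1,348.31

Provincial Income Tax: taxable = 6,200.00 − 1×230.00 = 5,970.00
  703.60 + 29.71% × (5,970.00 − 3,800.00) = 703.60 + 29.71% × 2,170.00 = 1,348.31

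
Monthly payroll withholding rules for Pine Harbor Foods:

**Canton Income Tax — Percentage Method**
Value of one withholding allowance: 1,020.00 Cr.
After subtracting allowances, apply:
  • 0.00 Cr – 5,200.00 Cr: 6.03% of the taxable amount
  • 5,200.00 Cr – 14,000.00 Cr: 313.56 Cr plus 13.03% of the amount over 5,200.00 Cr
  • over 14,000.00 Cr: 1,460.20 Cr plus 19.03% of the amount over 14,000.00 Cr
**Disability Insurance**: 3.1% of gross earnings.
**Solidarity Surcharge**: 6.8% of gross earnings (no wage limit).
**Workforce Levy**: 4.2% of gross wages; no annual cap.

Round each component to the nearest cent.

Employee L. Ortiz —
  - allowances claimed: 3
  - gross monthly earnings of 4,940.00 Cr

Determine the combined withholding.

Canton Income Tax: taxable = 4,940.00 Cr − 3×1,020.00 Cr = 1,880.00 Cr
  6.03% × 1,880.00 Cr = 113.36 Cr
Disability Insurance: 3.1% × 4,940.00 Cr = 153.14 Cr
Solidarity Surcharge: 6.8% × 4,940.00 Cr = 335.92 Cr
Workforce Levy: 4.2% × 4,940.00 Cr = 207.48 Cr
Total: 113.36 Cr + 153.14 Cr + 335.92 Cr + 207.48 Cr = 809.90 Cr

809.90 Cr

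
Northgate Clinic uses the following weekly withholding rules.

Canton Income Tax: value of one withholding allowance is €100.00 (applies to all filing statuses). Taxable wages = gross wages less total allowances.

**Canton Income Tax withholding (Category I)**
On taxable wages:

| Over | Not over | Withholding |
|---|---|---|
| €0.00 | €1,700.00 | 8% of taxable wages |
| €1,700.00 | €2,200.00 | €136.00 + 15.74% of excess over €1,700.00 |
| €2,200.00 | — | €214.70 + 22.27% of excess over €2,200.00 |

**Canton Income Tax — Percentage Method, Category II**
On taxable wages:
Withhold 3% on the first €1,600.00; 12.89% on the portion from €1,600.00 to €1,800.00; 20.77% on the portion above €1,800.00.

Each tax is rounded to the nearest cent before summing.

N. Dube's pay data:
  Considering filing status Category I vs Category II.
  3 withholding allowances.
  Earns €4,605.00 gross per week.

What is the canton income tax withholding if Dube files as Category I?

€683.48

Canton Income Tax (Category I): taxable = €4,605.00 − 3×€100.00 = €4,305.00
  €214.70 + 22.27% × (€4,305.00 − €2,200.00) = €214.70 + 22.27% × €2,105.00 = €683.48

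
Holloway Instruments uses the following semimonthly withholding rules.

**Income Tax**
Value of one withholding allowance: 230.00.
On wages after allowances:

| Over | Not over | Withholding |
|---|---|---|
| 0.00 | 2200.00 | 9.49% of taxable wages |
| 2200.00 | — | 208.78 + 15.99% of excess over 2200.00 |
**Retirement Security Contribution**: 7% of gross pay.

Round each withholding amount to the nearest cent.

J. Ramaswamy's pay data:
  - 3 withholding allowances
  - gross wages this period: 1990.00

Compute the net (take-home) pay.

Income Tax: taxable = 1990.00 − 3×230.00 = 1300.00
  9.49% × 1300.00 = 123.37
Retirement Security Contribution: 7% × 1990.00 = 139.30
Total withheld: 123.37 + 139.30 = 262.67
Net pay: 1990.00 − 262.67 = 1727.33

1727.33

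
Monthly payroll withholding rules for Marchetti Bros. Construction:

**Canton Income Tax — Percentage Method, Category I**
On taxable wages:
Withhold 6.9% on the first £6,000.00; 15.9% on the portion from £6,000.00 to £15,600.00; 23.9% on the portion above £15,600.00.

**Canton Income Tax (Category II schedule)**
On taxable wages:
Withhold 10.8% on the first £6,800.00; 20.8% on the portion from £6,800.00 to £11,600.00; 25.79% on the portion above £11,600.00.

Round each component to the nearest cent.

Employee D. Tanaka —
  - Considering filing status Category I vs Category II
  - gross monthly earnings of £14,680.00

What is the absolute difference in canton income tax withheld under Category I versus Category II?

Canton Income Tax (Category I): taxable = £14,680.00
  £414.00 + 15.9% × (£14,680.00 − £6,000.00) = £414.00 + 15.9% × £8,680.00 = £1,794.12
Canton Income Tax (Category II): taxable = £14,680.00
  £1,732.80 + 25.79% × (£14,680.00 − £11,600.00) = £1,732.80 + 25.79% × £3,080.00 = £2,527.13
Difference: |£1,794.12 − £2,527.13| = £733.01 (higher under Category II)

£733.01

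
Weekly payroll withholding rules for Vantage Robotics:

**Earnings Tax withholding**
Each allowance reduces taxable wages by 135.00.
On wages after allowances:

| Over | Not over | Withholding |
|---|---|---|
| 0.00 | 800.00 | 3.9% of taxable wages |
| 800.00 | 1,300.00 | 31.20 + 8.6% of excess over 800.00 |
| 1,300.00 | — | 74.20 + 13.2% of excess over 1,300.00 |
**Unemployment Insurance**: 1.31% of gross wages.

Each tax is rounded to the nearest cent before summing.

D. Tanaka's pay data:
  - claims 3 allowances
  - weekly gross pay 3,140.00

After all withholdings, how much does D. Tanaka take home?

2,835.25

Earnings Tax: taxable = 3,140.00 − 3×135.00 = 2,735.00
  74.20 + 13.2% × (2,735.00 − 1,300.00) = 74.20 + 13.2% × 1,435.00 = 263.62
Unemployment Insurance: 1.31% × 3,140.00 = 41.13
Total withheld: 263.62 + 41.13 = 304.75
Net pay: 3,140.00 − 304.75 = 2,835.25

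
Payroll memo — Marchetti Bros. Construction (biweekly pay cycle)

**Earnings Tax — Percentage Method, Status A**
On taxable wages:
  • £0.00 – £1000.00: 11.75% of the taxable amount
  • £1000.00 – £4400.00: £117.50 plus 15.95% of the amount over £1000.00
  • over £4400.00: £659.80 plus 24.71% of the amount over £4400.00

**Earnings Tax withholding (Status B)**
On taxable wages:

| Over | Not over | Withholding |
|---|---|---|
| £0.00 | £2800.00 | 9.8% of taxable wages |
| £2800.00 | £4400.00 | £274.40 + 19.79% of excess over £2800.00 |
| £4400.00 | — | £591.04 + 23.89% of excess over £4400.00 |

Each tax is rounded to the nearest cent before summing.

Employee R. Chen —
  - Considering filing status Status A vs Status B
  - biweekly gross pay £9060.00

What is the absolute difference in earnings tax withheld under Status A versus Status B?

£106.98

Earnings Tax (Status A): taxable = £9060.00
  £659.80 + 24.71% × (£9060.00 − £4400.00) = £659.80 + 24.71% × £4660.00 = £1811.29
Earnings Tax (Status B): taxable = £9060.00
  £591.04 + 23.89% × (£9060.00 − £4400.00) = £591.04 + 23.89% × £4660.00 = £1704.31
Difference: |£1811.29 − £1704.31| = £106.98 (higher under Status A)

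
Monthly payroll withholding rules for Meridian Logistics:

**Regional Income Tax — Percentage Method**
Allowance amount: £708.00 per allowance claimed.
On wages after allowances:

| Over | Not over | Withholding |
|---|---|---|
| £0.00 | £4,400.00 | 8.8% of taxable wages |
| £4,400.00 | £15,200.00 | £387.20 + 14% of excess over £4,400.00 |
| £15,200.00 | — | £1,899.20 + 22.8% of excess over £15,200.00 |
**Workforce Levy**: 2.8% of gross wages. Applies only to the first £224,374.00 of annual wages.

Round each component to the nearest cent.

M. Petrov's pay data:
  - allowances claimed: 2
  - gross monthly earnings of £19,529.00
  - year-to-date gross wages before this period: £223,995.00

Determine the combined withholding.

Regional Income Tax: taxable = £19,529.00 − 2×£708.00 = £18,113.00
  £1,899.20 + 22.8% × (£18,113.00 − £15,200.00) = £1,899.20 + 22.8% × £2,913.00 = £2,563.36
Workforce Levy: cap £224,374.00 − YTD £223,995.00 = £379.00 subject; 2.8% × £379.00 = £10.61
Total: £2,563.36 + £10.61 = £2,573.97

£2,573.97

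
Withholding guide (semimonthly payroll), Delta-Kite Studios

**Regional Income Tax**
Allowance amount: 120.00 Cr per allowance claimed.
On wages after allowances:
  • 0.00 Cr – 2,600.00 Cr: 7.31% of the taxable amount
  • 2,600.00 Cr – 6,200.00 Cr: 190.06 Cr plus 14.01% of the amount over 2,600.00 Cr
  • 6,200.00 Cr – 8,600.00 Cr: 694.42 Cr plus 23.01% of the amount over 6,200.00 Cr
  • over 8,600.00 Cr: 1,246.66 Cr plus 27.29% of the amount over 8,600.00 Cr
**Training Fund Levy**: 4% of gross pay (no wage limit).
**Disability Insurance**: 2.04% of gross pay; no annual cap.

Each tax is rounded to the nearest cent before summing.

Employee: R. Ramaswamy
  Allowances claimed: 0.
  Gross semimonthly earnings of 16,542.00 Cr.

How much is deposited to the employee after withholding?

12,128.83 Cr

Regional Income Tax: taxable = 16,542.00 Cr
  1,246.66 Cr + 27.29% × (16,542.00 Cr − 8,600.00 Cr) = 1,246.66 Cr + 27.29% × 7,942.00 Cr = 3,414.03 Cr
Training Fund Levy: 4% × 16,542.00 Cr = 661.68 Cr
Disability Insurance: 2.04% × 16,542.00 Cr = 337.46 Cr
Total withheld: 3,414.03 Cr + 661.68 Cr + 337.46 Cr = 4,413.17 Cr
Net pay: 16,542.00 Cr − 4,413.17 Cr = 12,128.83 Cr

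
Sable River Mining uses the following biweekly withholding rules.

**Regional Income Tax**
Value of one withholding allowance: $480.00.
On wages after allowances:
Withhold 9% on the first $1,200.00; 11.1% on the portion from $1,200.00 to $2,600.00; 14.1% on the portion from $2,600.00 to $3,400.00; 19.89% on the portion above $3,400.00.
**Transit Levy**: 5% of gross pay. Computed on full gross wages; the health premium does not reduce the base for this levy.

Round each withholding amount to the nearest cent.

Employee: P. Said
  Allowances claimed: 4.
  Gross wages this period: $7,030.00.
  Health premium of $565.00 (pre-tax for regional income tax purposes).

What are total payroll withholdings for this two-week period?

$955.44

Regional Income Tax: taxable = $7,030.00 − $565.00 − 4×$480.00 = $4,545.00
  $376.20 + 19.89% × ($4,545.00 − $3,400.00) = $376.20 + 19.89% × $1,145.00 = $603.94
Transit Levy: 5% × $7,030.00 = $351.50
Total: $603.94 + $351.50 = $955.44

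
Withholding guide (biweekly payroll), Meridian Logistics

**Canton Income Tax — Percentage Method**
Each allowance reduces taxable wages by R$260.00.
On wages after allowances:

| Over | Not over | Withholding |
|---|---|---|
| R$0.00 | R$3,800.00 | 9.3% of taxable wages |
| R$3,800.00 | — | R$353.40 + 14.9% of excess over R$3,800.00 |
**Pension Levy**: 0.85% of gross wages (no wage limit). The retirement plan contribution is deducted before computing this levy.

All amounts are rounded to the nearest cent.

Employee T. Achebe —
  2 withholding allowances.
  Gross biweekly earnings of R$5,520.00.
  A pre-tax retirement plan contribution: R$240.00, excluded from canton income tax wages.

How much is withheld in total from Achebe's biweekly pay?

Canton Income Tax: taxable = R$5,520.00 − R$240.00 − 2×R$260.00 = R$4,760.00
  R$353.40 + 14.9% × (R$4,760.00 − R$3,800.00) = R$353.40 + 14.9% × R$960.00 = R$496.44
Pension Levy: 0.85% × R$5,280.00 = R$44.88
Total: R$496.44 + R$44.88 = R$541.32

R$541.32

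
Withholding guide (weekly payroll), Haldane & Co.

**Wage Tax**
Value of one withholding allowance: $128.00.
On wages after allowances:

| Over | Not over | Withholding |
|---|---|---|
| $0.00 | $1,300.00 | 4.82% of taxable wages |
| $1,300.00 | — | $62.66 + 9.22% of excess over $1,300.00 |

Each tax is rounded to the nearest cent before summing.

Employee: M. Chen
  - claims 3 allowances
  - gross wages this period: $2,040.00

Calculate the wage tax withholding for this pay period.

Wage Tax: taxable = $2,040.00 − 3×$128.00 = $1,656.00
  $62.66 + 9.22% × ($1,656.00 − $1,300.00) = $62.66 + 9.22% × $356.00 = $95.48

$95.48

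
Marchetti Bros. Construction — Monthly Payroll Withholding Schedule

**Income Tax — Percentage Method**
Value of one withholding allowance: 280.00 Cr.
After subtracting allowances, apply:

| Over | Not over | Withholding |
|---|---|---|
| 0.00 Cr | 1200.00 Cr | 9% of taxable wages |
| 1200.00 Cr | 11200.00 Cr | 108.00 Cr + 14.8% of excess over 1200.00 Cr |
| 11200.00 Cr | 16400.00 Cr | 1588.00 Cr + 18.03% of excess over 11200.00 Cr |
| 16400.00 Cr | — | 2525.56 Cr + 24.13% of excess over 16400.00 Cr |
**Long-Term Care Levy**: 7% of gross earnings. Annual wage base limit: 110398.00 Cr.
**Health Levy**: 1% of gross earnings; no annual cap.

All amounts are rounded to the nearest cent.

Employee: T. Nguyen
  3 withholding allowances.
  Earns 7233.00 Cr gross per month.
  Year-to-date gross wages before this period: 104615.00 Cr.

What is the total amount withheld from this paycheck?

1353.70 Cr

Income Tax: taxable = 7233.00 Cr − 3×280.00 Cr = 6393.00 Cr
  108.00 Cr + 14.8% × (6393.00 Cr − 1200.00 Cr) = 108.00 Cr + 14.8% × 5193.00 Cr = 876.56 Cr
Long-Term Care Levy: cap 110398.00 Cr − YTD 104615.00 Cr = 5783.00 Cr subject; 7% × 5783.00 Cr = 404.81 Cr
Health Levy: 1% × 7233.00 Cr = 72.33 Cr
Total: 876.56 Cr + 404.81 Cr + 72.33 Cr = 1353.70 Cr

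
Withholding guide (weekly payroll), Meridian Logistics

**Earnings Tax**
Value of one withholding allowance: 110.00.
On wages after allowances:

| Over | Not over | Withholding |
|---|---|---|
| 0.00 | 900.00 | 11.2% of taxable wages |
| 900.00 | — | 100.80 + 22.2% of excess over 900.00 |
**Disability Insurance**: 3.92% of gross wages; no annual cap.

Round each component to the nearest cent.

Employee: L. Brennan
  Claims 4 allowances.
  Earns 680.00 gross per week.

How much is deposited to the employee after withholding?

626.46

Earnings Tax: taxable = 680.00 − 4×110.00 = 240.00
  11.2% × 240.00 = 26.88
Disability Insurance: 3.92% × 680.00 = 26.66
Total withheld: 26.88 + 26.66 = 53.54
Net pay: 680.00 − 53.54 = 626.46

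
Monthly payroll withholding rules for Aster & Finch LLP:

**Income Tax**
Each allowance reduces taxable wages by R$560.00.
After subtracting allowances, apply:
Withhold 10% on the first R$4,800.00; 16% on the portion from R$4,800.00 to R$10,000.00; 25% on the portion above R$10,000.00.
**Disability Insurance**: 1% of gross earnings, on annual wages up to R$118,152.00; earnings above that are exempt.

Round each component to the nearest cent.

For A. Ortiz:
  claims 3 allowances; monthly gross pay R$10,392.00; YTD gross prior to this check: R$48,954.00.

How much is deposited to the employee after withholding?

R$9,182.16

Income Tax: taxable = R$10,392.00 − 3×R$560.00 = R$8,712.00
  R$480.00 + 16% × (R$8,712.00 − R$4,800.00) = R$480.00 + 16% × R$3,912.00 = R$1,105.92
Disability Insurance: 1% × R$10,392.00 = R$103.92
Total withheld: R$1,105.92 + R$103.92 = R$1,209.84
Net pay: R$10,392.00 − R$1,209.84 = R$9,182.16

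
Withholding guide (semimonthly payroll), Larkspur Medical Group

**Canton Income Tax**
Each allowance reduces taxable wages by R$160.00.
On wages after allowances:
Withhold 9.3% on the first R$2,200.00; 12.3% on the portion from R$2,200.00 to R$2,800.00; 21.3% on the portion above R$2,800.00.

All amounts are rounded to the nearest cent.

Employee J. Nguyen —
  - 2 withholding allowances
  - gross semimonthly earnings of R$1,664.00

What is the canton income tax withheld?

R$124.99

Canton Income Tax: taxable = R$1,664.00 − 2×R$160.00 = R$1,344.00
  9.3% × R$1,344.00 = R$124.99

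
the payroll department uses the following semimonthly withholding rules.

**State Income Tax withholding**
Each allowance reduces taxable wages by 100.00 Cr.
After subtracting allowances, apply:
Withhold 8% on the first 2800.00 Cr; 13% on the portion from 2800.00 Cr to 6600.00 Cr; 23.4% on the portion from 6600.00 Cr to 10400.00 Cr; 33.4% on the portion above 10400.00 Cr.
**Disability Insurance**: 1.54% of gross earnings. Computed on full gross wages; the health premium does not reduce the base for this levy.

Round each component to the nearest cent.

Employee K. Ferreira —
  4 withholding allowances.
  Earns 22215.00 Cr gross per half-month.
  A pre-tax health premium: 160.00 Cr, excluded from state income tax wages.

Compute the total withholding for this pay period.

5708.48 Cr

State Income Tax: taxable = 22215.00 Cr − 160.00 Cr − 4×100.00 Cr = 21655.00 Cr
  1607.20 Cr + 33.4% × (21655.00 Cr − 10400.00 Cr) = 1607.20 Cr + 33.4% × 11255.00 Cr = 5366.37 Cr
Disability Insurance: 1.54% × 22215.00 Cr = 342.11 Cr
Total: 5366.37 Cr + 342.11 Cr = 5708.48 Cr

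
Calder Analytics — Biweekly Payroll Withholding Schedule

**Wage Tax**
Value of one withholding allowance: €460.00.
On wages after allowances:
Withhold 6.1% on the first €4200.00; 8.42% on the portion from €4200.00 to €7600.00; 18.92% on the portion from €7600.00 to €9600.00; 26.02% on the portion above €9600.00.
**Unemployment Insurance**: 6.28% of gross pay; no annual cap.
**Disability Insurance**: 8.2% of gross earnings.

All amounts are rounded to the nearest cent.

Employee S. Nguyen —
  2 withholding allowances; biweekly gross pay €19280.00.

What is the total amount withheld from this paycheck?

Wage Tax: taxable = €19280.00 − 2×€460.00 = €18360.00
  €920.88 + 26.02% × (€18360.00 − €9600.00) = €920.88 + 26.02% × €8760.00 = €3200.23
Unemployment Insurance: 6.28% × €19280.00 = €1210.78
Disability Insurance: 8.2% × €19280.00 = €1580.96
Total: €3200.23 + €1210.78 + €1580.96 = €5991.97

€5991.97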